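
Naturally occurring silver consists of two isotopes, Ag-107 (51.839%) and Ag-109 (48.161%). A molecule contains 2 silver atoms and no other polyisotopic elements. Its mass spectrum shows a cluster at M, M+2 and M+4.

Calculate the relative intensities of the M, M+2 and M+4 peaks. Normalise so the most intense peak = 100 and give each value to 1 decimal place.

53.8 : 100.0 : 46.5

Expanding (0.51839 + 0.48161)^2:
P(M) = 0.51839^2 = 0.268728
P(M+2) = 2 × 0.51839^1 × 0.48161^1 = 0.499324
P(M+4) = 0.48161^2 = 0.231948
The M+2 peak is largest (0.499324); scaling to 100 gives 53.8 : 100.0 : 46.5.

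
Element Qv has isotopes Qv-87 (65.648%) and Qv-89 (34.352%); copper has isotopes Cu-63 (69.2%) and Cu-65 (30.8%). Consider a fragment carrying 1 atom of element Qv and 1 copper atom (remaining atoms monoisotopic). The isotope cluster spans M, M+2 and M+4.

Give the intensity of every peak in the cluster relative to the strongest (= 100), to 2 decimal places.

Element Qv pattern (n=1): 0.65648 : 0.34352
Copper pattern (n=1): 0.6920 : 0.3080
Convolve the two distributions (both contribute in 2-u steps):
  M: 0.65648×0.6920 = 0.454284
  M+2: 0.65648×0.3080 + 0.34352×0.6920 = 0.439912
  M+4: 0.34352×0.3080 = 0.105804
Scale to base peak (0.454284) = 100: 100.00 : 96.84 : 23.29

100.00 : 96.84 : 23.29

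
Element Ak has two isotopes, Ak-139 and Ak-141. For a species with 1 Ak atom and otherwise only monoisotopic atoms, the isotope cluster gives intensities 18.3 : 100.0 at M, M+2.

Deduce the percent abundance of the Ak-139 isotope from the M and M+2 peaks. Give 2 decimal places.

Let p = fractional abundance of Ak-139. I(M+2)/I(M) = [C(1,1)·p^0·(1−p)] / p^1 = 1·(1−p)/p = 100.0/18.3 = 5.4645
(1−p)/p = 5.4645/1 = 5.4645  ⇒  p = 1/(1 + 5.4645) = 0.1547
Ak-139: 15.47%, Ak-141: 84.53%.

15.47%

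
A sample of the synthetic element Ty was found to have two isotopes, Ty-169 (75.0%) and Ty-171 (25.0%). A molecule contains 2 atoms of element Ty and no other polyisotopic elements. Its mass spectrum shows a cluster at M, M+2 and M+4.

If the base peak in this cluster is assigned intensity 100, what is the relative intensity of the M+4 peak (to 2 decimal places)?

Term probabilities: M 0.5625, M+2 0.3750, M+4 0.0625. Base peak = M.
P(M) = C(2,0) × 0.750^2 × 0.250^0 = 1 × 0.5625 × 1.0000 = 0.562500 (base)
P(M+4) = C(2,2) × 0.750^0 × 0.250^2 = 1 × 1.0000 × 0.0625 = 0.062500
Relative intensity = 0.062500 / 0.562500 × 100 = 11.11

11.11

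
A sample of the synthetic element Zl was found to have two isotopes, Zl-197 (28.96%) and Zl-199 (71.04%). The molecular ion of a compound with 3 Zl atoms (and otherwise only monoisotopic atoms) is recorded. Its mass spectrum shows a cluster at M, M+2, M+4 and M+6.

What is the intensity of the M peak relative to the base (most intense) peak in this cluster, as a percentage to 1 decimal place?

5.5%

Term probabilities: M 0.0243, M+2 0.1787, M+4 0.4385, M+6 0.3585. Base peak = M+4.
P(M+4) = C(3,2) × 0.2896^1 × 0.7104^2 = 3 × 0.2896 × 0.50466816 = 0.438456 (base)
P(M) = C(3,0) × 0.2896^3 × 0.7104^0 = 1 × 0.02428822 × 1.0000 = 0.024288
Relative intensity = 0.024288 / 0.438456 × 100 = 5.5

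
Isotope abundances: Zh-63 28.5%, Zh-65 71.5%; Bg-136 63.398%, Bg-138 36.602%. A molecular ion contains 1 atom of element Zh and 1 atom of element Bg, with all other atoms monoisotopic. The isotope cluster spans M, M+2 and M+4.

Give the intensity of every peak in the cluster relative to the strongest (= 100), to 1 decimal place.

Element Zh pattern (n=1): 0.2850 : 0.7150
Element Bg pattern (n=1): 0.63398 : 0.36602
Convolve the two distributions (both contribute in 2-u steps):
  M: 0.2850×0.63398 = 0.180684
  M+2: 0.2850×0.36602 + 0.7150×0.63398 = 0.557611
  M+4: 0.7150×0.36602 = 0.261704
Scale to base peak (0.557611) = 100: 32.4 : 100.0 : 46.9

32.4 : 100.0 : 46.9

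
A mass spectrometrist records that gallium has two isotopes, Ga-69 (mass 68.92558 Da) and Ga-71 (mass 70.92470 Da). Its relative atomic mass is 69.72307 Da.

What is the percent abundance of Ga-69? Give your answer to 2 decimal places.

60.11%

Let x be the fractional abundance of Ga-69; then Ga-71 has abundance 1 − x.
68.92558·x + 70.92470·(1 − x) = 69.72307
(68.92558 − 70.92470)·x = 69.72307 − 70.92470
x = -1.20163 / -1.99912 = 0.60108 → 60.11% Ga-69, 39.89% Ga-71.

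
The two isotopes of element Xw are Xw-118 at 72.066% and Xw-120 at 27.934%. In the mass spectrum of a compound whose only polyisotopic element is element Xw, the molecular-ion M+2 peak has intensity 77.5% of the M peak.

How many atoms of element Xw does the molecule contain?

2

For n independent Xw atoms, I(M+2)/I(M) = n · (abundance Xw-120) / (abundance Xw-118) = n · 0.27934/0.72066.
n = 0.775 × 0.72066/0.27934 = 2.00 ≈ 2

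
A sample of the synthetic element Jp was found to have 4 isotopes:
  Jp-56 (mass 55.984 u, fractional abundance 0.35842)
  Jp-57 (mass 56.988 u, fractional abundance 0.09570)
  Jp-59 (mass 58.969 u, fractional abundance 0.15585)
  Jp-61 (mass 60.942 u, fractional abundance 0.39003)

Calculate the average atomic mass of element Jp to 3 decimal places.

Ar = Σ fᵢ·mᵢ = 0.35842 × 55.984 + 0.09570 × 56.988 + 0.15585 × 58.969 + 0.39003 × 60.942
= 20.0658 + 5.4538 + 9.1903 + 23.7692 = 58.4791 u

58.479 u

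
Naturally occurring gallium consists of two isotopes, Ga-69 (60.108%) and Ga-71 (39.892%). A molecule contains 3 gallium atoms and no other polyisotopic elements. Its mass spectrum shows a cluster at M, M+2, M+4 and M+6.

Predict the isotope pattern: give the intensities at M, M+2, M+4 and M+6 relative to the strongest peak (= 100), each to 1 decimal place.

50.2 : 100.0 : 66.4 : 14.7

Expanding (0.60108 + 0.39892)^3:
P(M) = 0.60108^3 = 0.217169
P(M+2) = 3 × 0.60108^2 × 0.39892^1 = 0.432386
P(M+4) = 3 × 0.60108^1 × 0.39892^2 = 0.286963
P(M+6) = 0.39892^3 = 0.063483
The M+2 peak is largest (0.432386); scaling to 100 gives 50.2 : 100.0 : 66.4 : 14.7.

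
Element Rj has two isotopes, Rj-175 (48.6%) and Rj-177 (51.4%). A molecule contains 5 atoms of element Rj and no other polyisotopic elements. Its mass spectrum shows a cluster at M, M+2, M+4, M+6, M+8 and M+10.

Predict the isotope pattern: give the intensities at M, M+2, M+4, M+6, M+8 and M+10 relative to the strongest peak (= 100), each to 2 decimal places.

8.45 : 44.70 : 94.55 : 100.00 : 52.88 : 11.19

The 5 Rj atoms are independent, so intensities follow the terms of (0.486 + 0.514)^5.
P(M) = 0.486^5 = 0.027113
P(M+2) = 5 × 0.486^4 × 0.514^1 = 0.143377
P(M+4) = 10 × 0.486^3 × 0.514^2 = 0.303274
P(M+6) = 10 × 0.486^2 × 0.514^3 = 0.320746
P(M+8) = 5 × 0.486^1 × 0.514^4 = 0.169613
P(M+10) = 0.514^5 = 0.035877
The M+6 peak is largest (0.320746); scaling to 100 gives 8.45 : 44.70 : 94.55 : 100.00 : 52.88 : 11.19.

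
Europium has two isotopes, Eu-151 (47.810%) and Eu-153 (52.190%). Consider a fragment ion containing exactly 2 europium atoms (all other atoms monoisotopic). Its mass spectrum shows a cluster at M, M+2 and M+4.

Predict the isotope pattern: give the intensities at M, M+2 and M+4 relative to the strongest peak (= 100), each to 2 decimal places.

45.80 : 100.00 : 54.58

Each Eu atom is independently Eu-151 (p = 0.47810) or Eu-153 (q = 0.52190); the cluster is the binomial expansion (p + q)^2.
P(M) = 0.47810^2 = 0.228580
P(M+2) = 2 × 0.47810^1 × 0.52190^1 = 0.499041
P(M+4) = 0.52190^2 = 0.272380
The M+2 peak is largest (0.499041); scaling to 100 gives 45.80 : 100.00 : 54.58.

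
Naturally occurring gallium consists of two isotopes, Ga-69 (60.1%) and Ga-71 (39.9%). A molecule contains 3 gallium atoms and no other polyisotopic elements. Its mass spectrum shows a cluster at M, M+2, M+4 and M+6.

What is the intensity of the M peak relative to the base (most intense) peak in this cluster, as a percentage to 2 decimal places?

Binomial terms of (0.601 + 0.399)^3: M 0.2171, M+2 0.4324, M+4 0.2870, M+6 0.0635 → M+2 is the base peak.
P(M+2) = C(3,1) × 0.601^2 × 0.399^1 = 3 × 0.361201 × 0.3990 = 0.432358 (base)
P(M) = C(3,0) × 0.601^3 × 0.399^0 = 1 × 0.2170818 × 1.0000 = 0.217082
Relative intensity = 0.217082 / 0.432358 × 100 = 50.21

50.21%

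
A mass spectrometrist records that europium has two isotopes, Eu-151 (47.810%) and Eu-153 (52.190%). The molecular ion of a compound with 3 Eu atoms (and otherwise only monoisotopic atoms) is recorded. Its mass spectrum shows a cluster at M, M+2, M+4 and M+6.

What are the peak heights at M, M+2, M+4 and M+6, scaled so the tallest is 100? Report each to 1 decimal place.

Expanding (0.47810 + 0.52190)^3:
P(M) = 0.47810^3 = 0.109284
P(M+2) = 3 × 0.47810^2 × 0.52190^1 = 0.357887
P(M+4) = 3 × 0.47810^1 × 0.52190^2 = 0.390674
P(M+6) = 0.52190^3 = 0.142155
The M+4 peak is largest (0.390674); scaling to 100 gives 28.0 : 91.6 : 100.0 : 36.4.

28.0 : 91.6 : 100.0 : 36.4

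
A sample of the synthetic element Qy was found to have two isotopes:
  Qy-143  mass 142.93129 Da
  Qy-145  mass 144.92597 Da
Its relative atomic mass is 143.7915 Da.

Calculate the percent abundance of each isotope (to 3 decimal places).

Qy-143: 56.875%, Qy-145: 43.125%

With x = fraction of Qy-143 (so Qy-145 is 1 − x):
142.93129·x + 144.92597·(1 − x) = 143.7915
(142.93129 − 144.92597)·x = 143.7915 − 144.92597
x = -1.13447 / -1.99468 = 0.56875 → 56.875% Qy-143, 43.125% Qy-145.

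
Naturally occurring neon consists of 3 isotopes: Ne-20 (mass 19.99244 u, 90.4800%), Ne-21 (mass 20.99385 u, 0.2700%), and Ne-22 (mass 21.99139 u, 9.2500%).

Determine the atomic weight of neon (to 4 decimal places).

Weight each isotope mass by its fractional abundance: 0.904800 × 19.99244 + 0.002700 × 20.99385 + 0.092500 × 21.99139
= 18.089160 + 0.056683 + 2.034204 = 20.180047 u

20.1800 u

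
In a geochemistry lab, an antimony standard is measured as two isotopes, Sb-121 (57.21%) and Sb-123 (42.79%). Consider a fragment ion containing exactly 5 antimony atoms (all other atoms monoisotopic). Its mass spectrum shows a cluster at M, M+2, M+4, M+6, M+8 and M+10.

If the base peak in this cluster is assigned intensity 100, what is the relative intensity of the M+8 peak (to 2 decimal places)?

Term probabilities: M 0.0613, M+2 0.2292, M+4 0.3428, M+6 0.2564, M+8 0.0959, M+10 0.0143. Base peak = M+4.
P(M+4) = C(5,2) × 0.5721^3 × 0.4279^2 = 10 × 0.18724742 × 0.18309841 = 0.342847 (base)
P(M+8) = C(5,4) × 0.5721^1 × 0.4279^4 = 5 × 0.5721 × 0.03352503 = 0.095898
Relative intensity = 0.095898 / 0.342847 × 100 = 27.97

27.97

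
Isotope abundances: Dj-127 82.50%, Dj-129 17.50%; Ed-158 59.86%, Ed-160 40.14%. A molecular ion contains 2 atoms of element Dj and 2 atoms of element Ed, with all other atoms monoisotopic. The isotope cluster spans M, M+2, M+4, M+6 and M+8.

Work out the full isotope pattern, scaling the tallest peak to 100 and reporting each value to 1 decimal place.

56.6 : 100.0 : 60.2 : 14.2 : 1.1

Element Dj pattern (n=2): 0.680625 : 0.28875 : 0.030625
Element Ed pattern (n=2): 0.35832196 : 0.48055608 : 0.16112196
Convolve the two distributions (both contribute in 2-u steps):
  M: 0.680625×0.35832196 = 0.243883
  M+2: 0.680625×0.48055608 + 0.28875×0.35832196 = 0.430544
  M+4: 0.680625×0.16112196 + 0.28875×0.48055608 + 0.030625×0.35832196 = 0.259398
  M+6: 0.28875×0.16112196 + 0.030625×0.48055608 = 0.061241
  M+8: 0.030625×0.16112196 = 0.004934
Scale to base peak (0.430544) = 100: 56.6 : 100.0 : 60.2 : 14.2 : 1.1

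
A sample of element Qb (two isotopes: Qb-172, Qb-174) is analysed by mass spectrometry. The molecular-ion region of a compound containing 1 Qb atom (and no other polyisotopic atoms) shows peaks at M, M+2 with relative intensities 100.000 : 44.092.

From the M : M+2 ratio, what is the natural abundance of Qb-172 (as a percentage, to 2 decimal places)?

69.40%

Let p = fractional abundance of Qb-172. I(M+2)/I(M) = [C(1,1)·p^0·(1−p)] / p^1 = 1·(1−p)/p = 44.092/100.000 = 0.4409
(1−p)/p = 0.4409/1 = 0.4409  ⇒  p = 1/(1 + 0.4409) = 0.6940
Qb-172: 69.40%, Qb-174: 30.60%.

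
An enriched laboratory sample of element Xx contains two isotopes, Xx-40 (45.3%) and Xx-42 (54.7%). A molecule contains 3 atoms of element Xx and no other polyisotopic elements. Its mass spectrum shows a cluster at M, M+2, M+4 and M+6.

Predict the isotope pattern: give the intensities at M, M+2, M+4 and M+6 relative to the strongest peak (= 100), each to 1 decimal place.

22.9 : 82.8 : 100.0 : 40.3

The 3 Xx atoms are independent, so intensities follow the terms of (0.453 + 0.547)^3.
P(M) = 0.453^3 = 0.092960
P(M+2) = 3 × 0.453^2 × 0.547^1 = 0.336748
P(M+4) = 3 × 0.453^1 × 0.547^2 = 0.406625
P(M+6) = 0.547^3 = 0.163667
The M+4 peak is largest (0.406625); scaling to 100 gives 22.9 : 82.8 : 100.0 : 40.3.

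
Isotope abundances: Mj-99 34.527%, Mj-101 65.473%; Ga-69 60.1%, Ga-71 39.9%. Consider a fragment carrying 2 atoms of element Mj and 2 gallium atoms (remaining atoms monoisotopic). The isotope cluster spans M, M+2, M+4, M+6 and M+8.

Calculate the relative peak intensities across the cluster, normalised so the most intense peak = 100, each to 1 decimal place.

Element Mj pattern (n=2): 0.11921137 : 0.45211725 : 0.42867137
Gallium pattern (n=2): 0.361201 : 0.479598 : 0.159201
Convolve the two distributions (both contribute in 2-u steps):
  M: 0.11921137×0.361201 = 0.043059
  M+2: 0.11921137×0.479598 + 0.45211725×0.361201 = 0.220479
  M+4: 0.11921137×0.159201 + 0.45211725×0.479598 + 0.42867137×0.361201 = 0.390650
  M+6: 0.45211725×0.159201 + 0.42867137×0.479598 = 0.277567
  M+8: 0.42867137×0.159201 = 0.068245
Scale to base peak (0.390650) = 100: 11.0 : 56.4 : 100.0 : 71.1 : 17.5

11.0 : 56.4 : 100.0 : 71.1 : 17.5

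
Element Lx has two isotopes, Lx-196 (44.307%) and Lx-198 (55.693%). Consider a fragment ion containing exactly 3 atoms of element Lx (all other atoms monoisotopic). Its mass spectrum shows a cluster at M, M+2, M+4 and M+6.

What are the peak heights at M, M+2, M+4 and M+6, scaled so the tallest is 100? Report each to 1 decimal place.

21.1 : 79.6 : 100.0 : 41.9

Each Lx atom is independently Lx-196 (p = 0.44307) or Lx-198 (q = 0.55693); the cluster is the binomial expansion (p + q)^3.
P(M) = 0.44307^3 = 0.086980
P(M+2) = 3 × 0.44307^2 × 0.55693^1 = 0.327994
P(M+4) = 3 × 0.44307^1 × 0.55693^2 = 0.412282
P(M+6) = 0.55693^3 = 0.172744
The M+4 peak is largest (0.412282); scaling to 100 gives 21.1 : 79.6 : 100.0 : 41.9.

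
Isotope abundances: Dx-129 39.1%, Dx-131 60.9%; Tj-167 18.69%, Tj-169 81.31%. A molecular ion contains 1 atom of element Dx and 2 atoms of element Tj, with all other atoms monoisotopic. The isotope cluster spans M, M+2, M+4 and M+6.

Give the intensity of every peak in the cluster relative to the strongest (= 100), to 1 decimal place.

Element Dx pattern (n=1): 0.3910 : 0.6090
Element Tj pattern (n=2): 0.03493161 : 0.30393678 : 0.66113161
Convolve the two distributions (both contribute in 2-u steps):
  M: 0.3910×0.03493161 = 0.013658
  M+2: 0.3910×0.30393678 + 0.6090×0.03493161 = 0.140113
  M+4: 0.3910×0.66113161 + 0.6090×0.30393678 = 0.443600
  M+6: 0.6090×0.66113161 = 0.402629
Scale to base peak (0.443600) = 100: 3.1 : 31.6 : 100.0 : 90.8

3.1 : 31.6 : 100.0 : 90.8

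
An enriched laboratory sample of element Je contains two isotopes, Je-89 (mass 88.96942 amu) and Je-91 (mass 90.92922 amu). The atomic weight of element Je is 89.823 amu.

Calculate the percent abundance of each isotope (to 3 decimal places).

Je-89: 56.446%, Je-91: 43.554%

Writing the weighted mean with unknown fraction x of Je-89:
88.96942·x + 90.92922·(1 − x) = 89.823
(88.96942 − 90.92922)·x = 89.823 − 90.92922
x = -1.10622 / -1.95980 = 0.56446 → 56.446% Je-89, 43.554% Je-91.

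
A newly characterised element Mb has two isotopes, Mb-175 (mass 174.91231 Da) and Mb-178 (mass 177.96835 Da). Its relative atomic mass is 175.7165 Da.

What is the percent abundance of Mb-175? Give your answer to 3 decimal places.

73.685%

Writing the weighted mean with unknown fraction x of Mb-175:
174.91231·x + 177.96835·(1 − x) = 175.7165
(174.91231 − 177.96835)·x = 175.7165 − 177.96835
x = -2.25185 / -3.05604 = 0.73685 → 73.685% Mb-175, 26.315% Mb-178.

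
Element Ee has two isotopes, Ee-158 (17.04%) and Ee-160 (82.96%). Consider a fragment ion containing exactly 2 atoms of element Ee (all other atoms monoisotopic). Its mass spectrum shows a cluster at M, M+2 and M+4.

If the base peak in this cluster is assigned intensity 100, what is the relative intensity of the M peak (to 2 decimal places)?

4.22

Term probabilities: M 0.0290, M+2 0.2827, M+4 0.6882. Base peak = M+4.
P(M+4) = C(2,2) × 0.1704^0 × 0.8296^2 = 1 × 1.0000 × 0.68823616 = 0.688236 (base)
P(M) = C(2,0) × 0.1704^2 × 0.8296^0 = 1 × 0.02903616 × 1.0000 = 0.029036
Relative intensity = 0.029036 / 0.688236 × 100 = 4.22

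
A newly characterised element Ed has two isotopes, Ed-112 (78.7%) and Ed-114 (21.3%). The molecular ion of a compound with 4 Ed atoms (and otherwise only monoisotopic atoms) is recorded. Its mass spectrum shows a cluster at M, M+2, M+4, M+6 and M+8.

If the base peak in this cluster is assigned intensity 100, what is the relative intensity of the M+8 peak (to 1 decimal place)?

0.5

Term probabilities: M 0.3836, M+2 0.4153, M+4 0.1686, M+6 0.0304, M+8 0.0021. Base peak = M+2.
P(M+2) = C(4,1) × 0.787^3 × 0.213^1 = 4 × 0.4874434 × 0.2130 = 0.415302 (base)
P(M+8) = C(4,4) × 0.787^0 × 0.213^4 = 1 × 1.0000 × 0.00205835 = 0.002058
Relative intensity = 0.002058 / 0.415302 × 100 = 0.5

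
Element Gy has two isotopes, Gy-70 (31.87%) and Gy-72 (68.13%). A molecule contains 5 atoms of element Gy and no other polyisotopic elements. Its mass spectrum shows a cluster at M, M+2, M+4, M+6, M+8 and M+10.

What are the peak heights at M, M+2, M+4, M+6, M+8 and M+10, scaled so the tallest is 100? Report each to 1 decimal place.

1.0 : 10.2 : 43.8 : 93.6 : 100.0 : 42.8

Each Gy atom is independently Gy-70 (p = 0.3187) or Gy-72 (q = 0.6813); the cluster is the binomial expansion (p + q)^5.
P(M) = 0.3187^5 = 0.003288
P(M+2) = 5 × 0.3187^4 × 0.6813^1 = 0.035143
P(M+4) = 10 × 0.3187^3 × 0.6813^2 = 0.150253
P(M+6) = 10 × 0.3187^2 × 0.6813^3 = 0.321203
P(M+8) = 5 × 0.3187^1 × 0.6813^4 = 0.343325
P(M+10) = 0.6813^5 = 0.146788
The M+8 peak is largest (0.343325); scaling to 100 gives 1.0 : 10.2 : 43.8 : 93.6 : 100.0 : 42.8.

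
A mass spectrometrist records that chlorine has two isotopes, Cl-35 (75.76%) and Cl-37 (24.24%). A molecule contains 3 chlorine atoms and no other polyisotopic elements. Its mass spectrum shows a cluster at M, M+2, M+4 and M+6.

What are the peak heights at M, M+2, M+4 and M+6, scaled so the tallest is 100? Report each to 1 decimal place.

100.0 : 96.0 : 30.7 : 3.3

Each Cl atom is independently Cl-35 (p = 0.7576) or Cl-37 (q = 0.2424); the cluster is the binomial expansion (p + q)^3.
P(M) = 0.7576^3 = 0.434830
P(M+2) = 3 × 0.7576^2 × 0.2424^1 = 0.417382
P(M+4) = 3 × 0.7576^1 × 0.2424^2 = 0.133545
P(M+6) = 0.2424^3 = 0.014243
The M peak is largest (0.434830); scaling to 100 gives 100.0 : 96.0 : 30.7 : 3.3.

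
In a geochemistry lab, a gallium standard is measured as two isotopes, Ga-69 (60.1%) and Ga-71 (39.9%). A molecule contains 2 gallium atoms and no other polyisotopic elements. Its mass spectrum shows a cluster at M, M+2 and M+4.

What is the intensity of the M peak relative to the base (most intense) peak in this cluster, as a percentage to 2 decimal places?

(0.601 + 0.399)^2 gives M 0.3612, M+2 0.4796, M+4 0.1592; the largest is M+2.
P(M+2) = C(2,1) × 0.601^1 × 0.399^1 = 2 × 0.6010 × 0.3990 = 0.479598 (base)
P(M) = C(2,0) × 0.601^2 × 0.399^0 = 1 × 0.361201 × 1.0000 = 0.361201
Relative intensity = 0.361201 / 0.479598 × 100 = 75.31

75.31%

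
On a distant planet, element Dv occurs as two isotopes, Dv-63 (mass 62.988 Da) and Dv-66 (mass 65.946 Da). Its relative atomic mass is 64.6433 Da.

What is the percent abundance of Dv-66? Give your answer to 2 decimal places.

55.96%

Let x be the fractional abundance of Dv-63; then Dv-66 has abundance 1 − x.
62.988·x + 65.946·(1 − x) = 64.6433
(62.988 − 65.946)·x = 64.6433 − 65.946
x = -1.3027 / -2.958 = 0.44040 → 44.04% Dv-63, 55.96% Dv-66.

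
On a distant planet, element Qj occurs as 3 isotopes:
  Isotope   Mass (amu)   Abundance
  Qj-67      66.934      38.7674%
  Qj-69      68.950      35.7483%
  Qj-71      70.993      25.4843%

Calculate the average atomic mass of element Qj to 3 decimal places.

68.689 amu

Weight each isotope mass by its fractional abundance: 0.387674 × 66.934 + 0.357483 × 68.950 + 0.254843 × 70.993
= 25.9486 + 24.6485 + 18.0921 = 68.6892 amu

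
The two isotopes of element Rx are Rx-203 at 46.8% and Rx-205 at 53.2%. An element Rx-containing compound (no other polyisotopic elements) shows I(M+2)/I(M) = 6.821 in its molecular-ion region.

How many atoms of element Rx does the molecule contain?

With n Rx atoms, P(M+2)/P(M) = C(n,1)·p^(n−1)q / p^n = n·q/p = n · 0.532/0.468.
n = 6.821 × 0.468/0.532 = 6.00 ≈ 6

6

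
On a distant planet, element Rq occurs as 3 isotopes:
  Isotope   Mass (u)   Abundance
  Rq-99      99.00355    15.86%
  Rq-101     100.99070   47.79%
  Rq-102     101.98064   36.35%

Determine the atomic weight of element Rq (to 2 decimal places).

101.04 u

Ar = Σ fᵢ·mᵢ = 0.1586 × 99.00355 + 0.4779 × 100.99070 + 0.3635 × 101.98064
= 15.701963 + 48.263456 + 37.069963 = 101.035382 u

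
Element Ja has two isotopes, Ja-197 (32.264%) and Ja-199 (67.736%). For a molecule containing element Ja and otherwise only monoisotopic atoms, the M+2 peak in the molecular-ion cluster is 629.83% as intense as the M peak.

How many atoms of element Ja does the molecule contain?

The M+2/M ratio from n Ja atoms is n · q/p = n · 0.67736/0.32264.
n = 6.2983 × 0.32264/0.67736 = 3.00 ≈ 3

3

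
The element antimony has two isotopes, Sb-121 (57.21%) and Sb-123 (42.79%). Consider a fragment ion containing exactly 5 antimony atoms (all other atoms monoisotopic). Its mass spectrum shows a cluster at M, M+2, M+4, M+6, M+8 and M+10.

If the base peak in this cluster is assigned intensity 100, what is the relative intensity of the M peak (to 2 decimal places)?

17.88

(0.5721 + 0.4279)^5 gives M 0.0613, M+2 0.2292, M+4 0.3428, M+6 0.2564, M+8 0.0959, M+10 0.0143; the largest is M+4.
P(M+4) = C(5,2) × 0.5721^3 × 0.4279^2 = 10 × 0.18724742 × 0.18309841 = 0.342847 (base)
P(M) = C(5,0) × 0.5721^5 × 0.4279^0 = 1 × 0.06128578 × 1.0000 = 0.061286
Relative intensity = 0.061286 / 0.342847 × 100 = 17.88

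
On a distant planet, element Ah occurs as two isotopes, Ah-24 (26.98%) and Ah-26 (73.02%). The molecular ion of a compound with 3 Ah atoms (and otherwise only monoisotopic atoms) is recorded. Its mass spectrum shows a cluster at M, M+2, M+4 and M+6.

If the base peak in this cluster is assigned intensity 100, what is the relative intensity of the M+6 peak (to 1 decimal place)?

90.2

Binomial terms of (0.2698 + 0.7302)^3: M 0.0196, M+2 0.1595, M+4 0.4316, M+6 0.3893 → M+4 is the base peak.
P(M+4) = C(3,2) × 0.2698^1 × 0.7302^2 = 3 × 0.2698 × 0.53319204 = 0.431566 (base)
P(M+6) = C(3,3) × 0.2698^0 × 0.7302^3 = 1 × 1.0000 × 0.38933683 = 0.389337
Relative intensity = 0.389337 / 0.431566 × 100 = 90.2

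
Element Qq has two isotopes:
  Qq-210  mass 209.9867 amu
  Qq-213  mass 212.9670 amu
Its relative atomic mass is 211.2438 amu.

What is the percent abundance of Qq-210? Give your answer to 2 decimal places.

57.82%

Writing the weighted mean with unknown fraction x of Qq-210:
209.9867·x + 212.9670·(1 − x) = 211.2438
(209.9867 − 212.9670)·x = 211.2438 − 212.9670
x = -1.7232 / -2.9803 = 0.57820 → 57.82% Qq-210, 42.18% Qq-213.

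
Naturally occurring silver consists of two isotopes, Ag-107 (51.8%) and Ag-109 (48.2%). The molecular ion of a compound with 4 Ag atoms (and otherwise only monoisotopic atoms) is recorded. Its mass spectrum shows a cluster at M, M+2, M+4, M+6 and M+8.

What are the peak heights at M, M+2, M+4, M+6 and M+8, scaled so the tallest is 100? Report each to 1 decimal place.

19.2 : 71.6 : 100.0 : 62.0 : 14.4

The 4 Ag atoms are independent, so intensities follow the terms of (0.518 + 0.482)^4.
P(M) = 0.518^4 = 0.071998
P(M+2) = 4 × 0.518^3 × 0.482^1 = 0.267976
P(M+4) = 6 × 0.518^2 × 0.482^2 = 0.374029
P(M+6) = 4 × 0.518^1 × 0.482^3 = 0.232023
P(M+8) = 0.482^4 = 0.053974
The M+4 peak is largest (0.374029); scaling to 100 gives 19.2 : 71.6 : 100.0 : 62.0 : 14.4.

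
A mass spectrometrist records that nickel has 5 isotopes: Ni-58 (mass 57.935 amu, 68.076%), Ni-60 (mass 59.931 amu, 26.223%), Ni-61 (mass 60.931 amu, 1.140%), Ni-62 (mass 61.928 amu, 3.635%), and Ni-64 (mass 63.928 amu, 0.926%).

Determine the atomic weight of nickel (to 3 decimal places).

58.693 amu

Weight each isotope mass by its fractional abundance: 0.68076 × 57.935 + 0.26223 × 59.931 + 0.01140 × 60.931 + 0.03635 × 61.928 + 0.00926 × 63.928
= 39.4398 + 15.7157 + 0.6946 + 2.2511 + 0.5920 = 58.6932 amu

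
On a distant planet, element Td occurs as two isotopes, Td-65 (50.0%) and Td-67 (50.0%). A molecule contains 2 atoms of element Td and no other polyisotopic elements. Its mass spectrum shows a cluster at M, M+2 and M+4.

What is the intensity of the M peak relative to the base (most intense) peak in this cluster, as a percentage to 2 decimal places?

50.00%

Term probabilities: M 0.2500, M+2 0.5000, M+4 0.2500. Base peak = M+2.
P(M+2) = C(2,1) × 0.500^1 × 0.500^1 = 2 × 0.5000 × 0.5000 = 0.500000 (base)
P(M) = C(2,0) × 0.500^2 × 0.500^0 = 1 × 0.2500 × 1.0000 = 0.250000
Relative intensity = 0.250000 / 0.500000 × 100 = 50.00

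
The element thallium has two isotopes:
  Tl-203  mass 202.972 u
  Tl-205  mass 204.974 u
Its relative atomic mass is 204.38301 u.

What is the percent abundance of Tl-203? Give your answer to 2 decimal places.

With x = fraction of Tl-203 (so Tl-205 is 1 − x):
202.972·x + 204.974·(1 − x) = 204.38301
(202.972 − 204.974)·x = 204.38301 − 204.974
x = -0.59099 / -2.002 = 0.29520 → 29.52% Tl-203, 70.48% Tl-205.

29.52%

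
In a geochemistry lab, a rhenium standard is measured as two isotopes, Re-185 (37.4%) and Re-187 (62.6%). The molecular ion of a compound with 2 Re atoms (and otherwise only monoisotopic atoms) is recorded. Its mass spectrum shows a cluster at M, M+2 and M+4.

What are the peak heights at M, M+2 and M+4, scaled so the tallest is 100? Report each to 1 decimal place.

Expanding (0.374 + 0.626)^2:
P(M) = 0.374^2 = 0.139876
P(M+2) = 2 × 0.374^1 × 0.626^1 = 0.468248
P(M+4) = 0.626^2 = 0.391876
The M+2 peak is largest (0.468248); scaling to 100 gives 29.9 : 100.0 : 83.7.

29.9 : 100.0 : 83.7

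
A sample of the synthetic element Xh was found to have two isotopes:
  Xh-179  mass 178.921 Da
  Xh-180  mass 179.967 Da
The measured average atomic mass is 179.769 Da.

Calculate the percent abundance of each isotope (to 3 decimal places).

With x = fraction of Xh-179 (so Xh-180 is 1 − x):
178.921·x + 179.967·(1 − x) = 179.769
(178.921 − 179.967)·x = 179.769 − 179.967
x = -0.198 / -1.046 = 0.18929 → 18.929% Xh-179, 81.071% Xh-180.

Xh-179: 18.929%, Xh-180: 81.071%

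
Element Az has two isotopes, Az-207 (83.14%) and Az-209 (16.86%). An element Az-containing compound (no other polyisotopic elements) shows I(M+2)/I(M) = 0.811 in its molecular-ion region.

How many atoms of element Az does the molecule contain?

The M+2/M ratio from n Az atoms is n · q/p = n · 0.1686/0.8314.
n = 0.811 × 0.8314/0.1686 = 4.00 ≈ 4

4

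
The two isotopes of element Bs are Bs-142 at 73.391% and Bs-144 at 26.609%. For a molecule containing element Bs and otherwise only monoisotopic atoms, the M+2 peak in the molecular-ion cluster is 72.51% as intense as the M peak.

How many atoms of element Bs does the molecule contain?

For n independent Bs atoms, I(M+2)/I(M) = n · (abundance Bs-144) / (abundance Bs-142) = n · 0.26609/0.73391.
n = 0.7251 × 0.73391/0.26609 = 2.00 ≈ 2

2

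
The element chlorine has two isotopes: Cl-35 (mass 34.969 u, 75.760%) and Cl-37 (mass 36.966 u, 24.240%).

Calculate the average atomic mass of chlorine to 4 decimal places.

35.4531 u

Ar = Σ fᵢ·mᵢ = 0.75760 × 34.969 + 0.24240 × 36.966
= 26.49251 + 8.96056 = 35.45307 u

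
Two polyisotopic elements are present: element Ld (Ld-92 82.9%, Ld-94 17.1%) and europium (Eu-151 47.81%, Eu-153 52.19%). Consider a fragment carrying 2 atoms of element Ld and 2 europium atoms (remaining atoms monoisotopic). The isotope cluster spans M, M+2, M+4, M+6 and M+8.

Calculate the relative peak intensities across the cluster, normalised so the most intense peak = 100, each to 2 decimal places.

38.52 : 100.00 : 82.24 : 22.52 : 1.95

Element Ld pattern (n=2): 0.687241 : 0.283518 : 0.029241
Europium pattern (n=2): 0.22857961 : 0.49904078 : 0.27237961
Convolve the two distributions (both contribute in 2-u steps):
  M: 0.687241×0.22857961 = 0.157089
  M+2: 0.687241×0.49904078 + 0.283518×0.22857961 = 0.407768
  M+4: 0.687241×0.27237961 + 0.283518×0.49904078 + 0.029241×0.22857961 = 0.335361
  M+6: 0.283518×0.27237961 + 0.029241×0.49904078 = 0.091817
  M+8: 0.029241×0.27237961 = 0.007965
Scale to base peak (0.407768) = 100: 38.52 : 100.00 : 82.24 : 22.52 : 1.95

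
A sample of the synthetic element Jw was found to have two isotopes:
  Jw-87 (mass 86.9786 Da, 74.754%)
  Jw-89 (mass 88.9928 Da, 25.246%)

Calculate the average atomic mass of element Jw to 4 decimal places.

The abundance-weighted mean is 0.74754 × 86.9786 + 0.25246 × 88.9928
= 65.01998 + 22.46712 = 87.48710 Da

87.4871 Da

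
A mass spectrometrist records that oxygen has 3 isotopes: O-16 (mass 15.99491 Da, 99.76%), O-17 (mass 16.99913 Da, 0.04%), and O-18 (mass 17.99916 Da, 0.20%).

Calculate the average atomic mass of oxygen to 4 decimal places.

Weight each isotope mass by its fractional abundance: 0.9976 × 15.99491 + 0.0004 × 16.99913 + 0.0020 × 17.99916
= 15.956522 + 0.006800 + 0.035998 = 15.999320 Da

15.9993 Da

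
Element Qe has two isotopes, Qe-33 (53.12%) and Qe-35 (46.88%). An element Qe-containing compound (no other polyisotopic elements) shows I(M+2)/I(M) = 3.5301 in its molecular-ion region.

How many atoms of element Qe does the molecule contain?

The M+2/M ratio from n Qe atoms is n · q/p = n · 0.4688/0.5312.
n = 3.5301 × 0.5312/0.4688 = 4.00 ≈ 4

4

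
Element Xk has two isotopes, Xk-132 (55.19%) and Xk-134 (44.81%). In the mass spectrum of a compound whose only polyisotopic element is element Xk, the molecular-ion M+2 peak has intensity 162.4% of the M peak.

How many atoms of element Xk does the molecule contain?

2

With n Xk atoms, P(M+2)/P(M) = C(n,1)·p^(n−1)q / p^n = n·q/p = n · 0.4481/0.5519.
n = 1.624 × 0.5519/0.4481 = 2.00 ≈ 2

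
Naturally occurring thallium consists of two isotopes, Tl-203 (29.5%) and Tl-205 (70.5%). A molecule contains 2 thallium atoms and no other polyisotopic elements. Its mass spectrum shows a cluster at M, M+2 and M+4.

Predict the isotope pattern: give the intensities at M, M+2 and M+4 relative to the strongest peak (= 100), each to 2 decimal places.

The 2 Tl atoms are independent, so intensities follow the terms of (0.295 + 0.705)^2.
P(M) = 0.295^2 = 0.087025
P(M+2) = 2 × 0.295^1 × 0.705^1 = 0.415950
P(M+4) = 0.705^2 = 0.497025
The M+4 peak is largest (0.497025); scaling to 100 gives 17.51 : 83.69 : 100.00.

17.51 : 83.69 : 100.00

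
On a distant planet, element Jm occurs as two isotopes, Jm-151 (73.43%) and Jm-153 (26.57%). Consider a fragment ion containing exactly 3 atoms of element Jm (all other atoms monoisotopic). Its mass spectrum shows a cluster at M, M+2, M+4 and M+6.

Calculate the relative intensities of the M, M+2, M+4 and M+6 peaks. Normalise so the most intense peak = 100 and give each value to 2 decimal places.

The 3 Jm atoms are independent, so intensities follow the terms of (0.7343 + 0.2657)^3.
P(M) = 0.7343^3 = 0.395932
P(M+2) = 3 × 0.7343^2 × 0.2657^1 = 0.429794
P(M+4) = 3 × 0.7343^1 × 0.2657^2 = 0.155517
P(M+6) = 0.2657^3 = 0.018757
The M+2 peak is largest (0.429794); scaling to 100 gives 92.12 : 100.00 : 36.18 : 4.36.

92.12 : 100.00 : 36.18 : 4.36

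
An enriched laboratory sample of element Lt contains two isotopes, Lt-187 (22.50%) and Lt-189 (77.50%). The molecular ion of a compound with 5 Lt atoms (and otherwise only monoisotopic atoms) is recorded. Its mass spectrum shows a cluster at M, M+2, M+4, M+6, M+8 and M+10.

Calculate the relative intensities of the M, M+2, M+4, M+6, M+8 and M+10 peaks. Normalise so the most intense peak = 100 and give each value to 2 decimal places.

0.14 : 2.45 : 16.86 : 58.06 : 100.00 : 68.89

The 5 Lt atoms are independent, so intensities follow the terms of (0.2250 + 0.7750)^5.
P(M) = 0.2250^5 = 0.000577
P(M+2) = 5 × 0.2250^4 × 0.7750^1 = 0.009931
P(M+4) = 10 × 0.2250^3 × 0.7750^2 = 0.068415
P(M+6) = 10 × 0.2250^2 × 0.7750^3 = 0.235651
P(M+8) = 5 × 0.2250^1 × 0.7750^4 = 0.405844
P(M+10) = 0.7750^5 = 0.279582
The M+8 peak is largest (0.405844); scaling to 100 gives 0.14 : 2.45 : 16.86 : 58.06 : 100.00 : 68.89.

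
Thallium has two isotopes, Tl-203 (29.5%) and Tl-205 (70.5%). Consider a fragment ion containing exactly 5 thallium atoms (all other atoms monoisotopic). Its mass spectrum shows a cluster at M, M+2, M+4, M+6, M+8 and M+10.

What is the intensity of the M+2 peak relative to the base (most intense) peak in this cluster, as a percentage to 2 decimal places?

7.33%

Binomial terms of (0.295 + 0.705)^5: M 0.0022, M+2 0.0267, M+4 0.1276, M+6 0.3049, M+8 0.3644, M+10 0.1742 → M+8 is the base peak.
P(M+8) = C(5,4) × 0.295^1 × 0.705^4 = 5 × 0.2950 × 0.24703385 = 0.364375 (base)
P(M+2) = C(5,1) × 0.295^4 × 0.705^1 = 5 × 0.00757335 × 0.7050 = 0.026696
Relative intensity = 0.026696 / 0.364375 × 100 = 7.33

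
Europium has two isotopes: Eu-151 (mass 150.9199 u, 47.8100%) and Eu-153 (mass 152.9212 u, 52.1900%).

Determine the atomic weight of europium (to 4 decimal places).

151.9644 u

Ar = Σ fᵢ·mᵢ = 0.478100 × 150.9199 + 0.521900 × 152.9212
= 72.15480 + 79.80957 = 151.96437 u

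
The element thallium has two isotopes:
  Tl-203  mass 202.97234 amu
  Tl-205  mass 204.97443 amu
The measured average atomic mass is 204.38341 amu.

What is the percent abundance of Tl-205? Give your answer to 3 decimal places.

70.480%

Writing the weighted mean with unknown fraction x of Tl-203:
202.97234·x + 204.97443·(1 − x) = 204.38341
(202.97234 − 204.97443)·x = 204.38341 − 204.97443
x = -0.59102 / -2.00209 = 0.29520 → 29.520% Tl-203, 70.480% Tl-205.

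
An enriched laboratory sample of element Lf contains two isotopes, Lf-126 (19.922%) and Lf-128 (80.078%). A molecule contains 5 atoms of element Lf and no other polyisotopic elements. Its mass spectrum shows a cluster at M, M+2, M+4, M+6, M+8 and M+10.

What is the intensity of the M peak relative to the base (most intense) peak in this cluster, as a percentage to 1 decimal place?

0.1%

Binomial terms of (0.19922 + 0.80078)^5: M 0.0003, M+2 0.0063, M+4 0.0507, M+6 0.2038, M+8 0.4096, M+10 0.3293 → M+8 is the base peak.
P(M+8) = C(5,4) × 0.19922^1 × 0.80078^4 = 5 × 0.19922 × 0.41119978 = 0.409596 (base)
P(M) = C(5,0) × 0.19922^5 × 0.80078^0 = 1 × 0.00031381 × 1.0000 = 0.000314
Relative intensity = 0.000314 / 0.409596 × 100 = 0.1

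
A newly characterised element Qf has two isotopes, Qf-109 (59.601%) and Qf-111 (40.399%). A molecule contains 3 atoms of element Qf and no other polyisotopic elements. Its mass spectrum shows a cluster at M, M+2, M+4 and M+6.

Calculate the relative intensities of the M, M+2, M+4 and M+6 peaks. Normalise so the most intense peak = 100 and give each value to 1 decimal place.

Each Qf atom is independently Qf-109 (p = 0.59601) or Qf-111 (q = 0.40399); the cluster is the binomial expansion (p + q)^3.
P(M) = 0.59601^3 = 0.211719
P(M+2) = 3 × 0.59601^2 × 0.40399^1 = 0.430526
P(M+4) = 3 × 0.59601^1 × 0.40399^2 = 0.291821
P(M+6) = 0.40399^3 = 0.065934
The M+2 peak is largest (0.430526); scaling to 100 gives 49.2 : 100.0 : 67.8 : 15.3.

49.2 : 100.0 : 67.8 : 15.3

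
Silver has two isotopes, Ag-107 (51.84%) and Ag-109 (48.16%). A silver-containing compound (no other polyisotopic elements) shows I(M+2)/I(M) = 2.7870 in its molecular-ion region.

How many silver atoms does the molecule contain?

3

For n independent Ag atoms, I(M+2)/I(M) = n · (abundance Ag-109) / (abundance Ag-107) = n · 0.4816/0.5184.
n = 2.7870 × 0.5184/0.4816 = 3.00 ≈ 3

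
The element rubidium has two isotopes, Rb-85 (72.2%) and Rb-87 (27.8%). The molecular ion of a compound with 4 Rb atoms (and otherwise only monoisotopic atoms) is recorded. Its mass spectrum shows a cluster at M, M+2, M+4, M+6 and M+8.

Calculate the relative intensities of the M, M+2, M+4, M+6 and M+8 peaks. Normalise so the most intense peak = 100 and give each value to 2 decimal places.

64.93 : 100.00 : 57.76 : 14.83 : 1.43

Expanding (0.722 + 0.278)^4:
P(M) = 0.722^4 = 0.271737
P(M+2) = 4 × 0.722^3 × 0.278^1 = 0.418520
P(M+4) = 6 × 0.722^2 × 0.278^2 = 0.241721
P(M+6) = 4 × 0.722^1 × 0.278^3 = 0.062049
P(M+8) = 0.278^4 = 0.005973
The M+2 peak is largest (0.418520); scaling to 100 gives 64.93 : 100.00 : 57.76 : 14.83 : 1.43.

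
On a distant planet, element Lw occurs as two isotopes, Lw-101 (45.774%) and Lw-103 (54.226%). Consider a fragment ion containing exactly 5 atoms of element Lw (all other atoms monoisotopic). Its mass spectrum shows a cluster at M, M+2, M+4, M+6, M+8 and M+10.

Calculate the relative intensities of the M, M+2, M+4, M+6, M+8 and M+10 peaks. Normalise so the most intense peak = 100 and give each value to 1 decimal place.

6.0 : 35.6 : 84.4 : 100.0 : 59.2 : 14.0

Expanding (0.45774 + 0.54226)^5:
P(M) = 0.45774^5 = 0.020095
P(M+2) = 5 × 0.45774^4 × 0.54226^1 = 0.119029
P(M+4) = 10 × 0.45774^3 × 0.54226^2 = 0.282015
P(M+6) = 10 × 0.45774^2 × 0.54226^3 = 0.334088
P(M+8) = 5 × 0.45774^1 × 0.54226^4 = 0.197888
P(M+10) = 0.54226^5 = 0.046885
The M+6 peak is largest (0.334088); scaling to 100 gives 6.0 : 35.6 : 84.4 : 100.0 : 59.2 : 14.0.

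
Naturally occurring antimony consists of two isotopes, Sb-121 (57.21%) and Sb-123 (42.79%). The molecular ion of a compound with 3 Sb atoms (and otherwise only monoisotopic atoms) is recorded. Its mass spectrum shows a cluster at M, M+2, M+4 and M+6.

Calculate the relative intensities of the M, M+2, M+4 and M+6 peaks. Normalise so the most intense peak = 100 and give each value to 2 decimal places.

44.57 : 100.00 : 74.79 : 18.65

The 3 Sb atoms are independent, so intensities follow the terms of (0.5721 + 0.4279)^3.
P(M) = 0.5721^3 = 0.187247
P(M+2) = 3 × 0.5721^2 × 0.4279^1 = 0.420153
P(M+4) = 3 × 0.5721^1 × 0.4279^2 = 0.314252
P(M+6) = 0.4279^3 = 0.078348
The M+2 peak is largest (0.420153); scaling to 100 gives 44.57 : 100.00 : 74.79 : 18.65.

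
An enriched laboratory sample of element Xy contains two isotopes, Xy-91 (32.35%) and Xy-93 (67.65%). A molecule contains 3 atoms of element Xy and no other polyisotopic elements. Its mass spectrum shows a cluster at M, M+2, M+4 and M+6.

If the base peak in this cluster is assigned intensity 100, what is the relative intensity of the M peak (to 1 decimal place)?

7.6

Binomial terms of (0.3235 + 0.6765)^3: M 0.0339, M+2 0.2124, M+4 0.4442, M+6 0.3096 → M+4 is the base peak.
P(M+4) = C(3,2) × 0.3235^1 × 0.6765^2 = 3 × 0.3235 × 0.45765225 = 0.444152 (base)
P(M) = C(3,0) × 0.3235^3 × 0.6765^0 = 1 × 0.033855 × 1.0000 = 0.033855
Relative intensity = 0.033855 / 0.444152 × 100 = 7.6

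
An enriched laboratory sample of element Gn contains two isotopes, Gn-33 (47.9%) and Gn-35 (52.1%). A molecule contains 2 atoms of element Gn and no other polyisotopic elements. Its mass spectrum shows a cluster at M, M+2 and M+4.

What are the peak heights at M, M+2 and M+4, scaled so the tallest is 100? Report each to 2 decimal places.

45.97 : 100.00 : 54.38

Expanding (0.479 + 0.521)^2:
P(M) = 0.479^2 = 0.229441
P(M+2) = 2 × 0.479^1 × 0.521^1 = 0.499118
P(M+4) = 0.521^2 = 0.271441
The M+2 peak is largest (0.499118); scaling to 100 gives 45.97 : 100.00 : 54.38.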